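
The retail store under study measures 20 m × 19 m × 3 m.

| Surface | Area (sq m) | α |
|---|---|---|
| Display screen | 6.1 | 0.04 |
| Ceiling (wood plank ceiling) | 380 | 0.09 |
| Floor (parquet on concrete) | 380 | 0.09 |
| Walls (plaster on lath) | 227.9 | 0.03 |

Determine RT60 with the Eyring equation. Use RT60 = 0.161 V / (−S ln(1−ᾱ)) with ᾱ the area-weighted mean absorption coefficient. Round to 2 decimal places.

2.34 seconds

S = Σ Sᵢ = 994.0 sq m.
Absorption A = 6.1·0.04 + 380·0.09 + 380·0.09 + 227.9·0.03 = 75.481 sabins.
Mean coefficient ᾱ = A/S = 0.0759.
Eyring denominator: −S ln(1−ᾱ) = 78.461.
V = 20 × 19 × 3 = 1140 m³.
T = 0.161·V/[−S·ln(1−ᾱ)] = 0.161·1140/78.461 = 2.34 s.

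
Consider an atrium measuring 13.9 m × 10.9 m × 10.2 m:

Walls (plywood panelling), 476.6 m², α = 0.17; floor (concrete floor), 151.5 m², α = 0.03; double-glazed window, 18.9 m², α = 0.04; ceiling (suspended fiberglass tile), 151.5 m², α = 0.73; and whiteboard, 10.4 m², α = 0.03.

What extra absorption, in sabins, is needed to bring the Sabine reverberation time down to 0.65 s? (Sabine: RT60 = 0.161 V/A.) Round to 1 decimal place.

Total absorption A₁ = 476.6·0.17 + 151.5·0.03 + 18.9·0.04 + 151.5·0.73 + 10.4·0.03
  = 81.022 + 4.545 + 0.756 + 110.595 + 0.312 = 197.230 m² sabins.
Target A₂ = 0.161·1545.402/0.65 = 382.784 sabins (V = 1545.402 m³).
Additional absorption ΔA = 382.784 − 197.230 = 185.6 sabins.

185.6 sabins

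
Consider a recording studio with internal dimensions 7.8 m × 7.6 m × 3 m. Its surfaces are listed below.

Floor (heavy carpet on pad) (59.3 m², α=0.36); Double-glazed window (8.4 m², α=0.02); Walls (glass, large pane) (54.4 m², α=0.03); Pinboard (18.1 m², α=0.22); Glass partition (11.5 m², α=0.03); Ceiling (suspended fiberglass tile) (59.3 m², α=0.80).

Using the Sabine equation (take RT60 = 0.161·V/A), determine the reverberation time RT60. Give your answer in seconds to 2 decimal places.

A = Σ Sᵢαᵢ = 59.3*0.36 + 8.4*0.02 + 54.4*0.03 + 18.1*0.22 + 11.5*0.03 + 59.3*0.80 = 74.915 sabins.
V = 7.8·7.6·3 = 177.84 m³.
Sabine: RT60 = 0.161 × 177.84 / 74.915 = 0.38 s.

0.38 seconds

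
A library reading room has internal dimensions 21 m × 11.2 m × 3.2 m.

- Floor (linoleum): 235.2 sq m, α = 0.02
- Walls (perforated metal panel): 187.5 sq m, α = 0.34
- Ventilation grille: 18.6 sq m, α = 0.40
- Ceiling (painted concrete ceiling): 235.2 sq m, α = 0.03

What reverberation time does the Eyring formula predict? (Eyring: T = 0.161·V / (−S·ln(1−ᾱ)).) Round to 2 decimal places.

1.37 sec

S = Σ Sᵢ = 676.5 sq m.
Absorption A = 235.2·0.02 + 187.5·0.34 + 18.6·0.40 + 235.2·0.03 = 82.950 sabins.
ᾱ = 82.950 / 676.5 = 0.1226.
Eyring denominator: −S ln(1−ᾱ) = 88.481.
V = 21 × 11.2 × 3.2 = 752.64 m³.
RT60 = 0.161 × 752.64 / 88.481 = 1.37 s.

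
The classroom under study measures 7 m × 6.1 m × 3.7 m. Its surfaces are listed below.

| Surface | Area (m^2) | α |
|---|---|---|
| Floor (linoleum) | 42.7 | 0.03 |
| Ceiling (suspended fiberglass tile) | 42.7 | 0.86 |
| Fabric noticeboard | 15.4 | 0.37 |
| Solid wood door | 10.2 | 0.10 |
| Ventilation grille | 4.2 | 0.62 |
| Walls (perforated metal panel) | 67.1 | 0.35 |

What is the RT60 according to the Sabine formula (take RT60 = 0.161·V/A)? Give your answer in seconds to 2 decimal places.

0.36 s

Total absorption A = 42.7·0.03 + 42.7·0.86 + 15.4·0.37 + 10.2·0.10 + 4.2·0.62 + 67.1·0.35
  = 1.281 + 36.722 + 5.698 + 1.020 + 2.604 + 23.485 = 70.810 m^2 sabins.
Room volume: 157.99 m³.
Sabine: RT60 = 0.161 × 157.99 / 70.810 = 0.36 s.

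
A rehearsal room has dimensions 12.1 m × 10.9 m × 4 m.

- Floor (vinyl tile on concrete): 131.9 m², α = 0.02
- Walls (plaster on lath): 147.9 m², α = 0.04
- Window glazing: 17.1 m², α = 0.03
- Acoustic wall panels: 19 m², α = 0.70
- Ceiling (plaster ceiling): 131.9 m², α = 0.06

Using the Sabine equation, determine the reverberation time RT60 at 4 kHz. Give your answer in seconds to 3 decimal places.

2.805 s

Equivalent absorption area: A = 131.9×0.02 + 147.9×0.04 + 17.1×0.03 + 19×0.70 + 131.9×0.06 = 30.281 m².
Volume V = 12.1 × 10.9 × 4 = 527.56 m³.
Sabine: RT60 = 0.161 × 527.56 / 30.281 = 2.805 s.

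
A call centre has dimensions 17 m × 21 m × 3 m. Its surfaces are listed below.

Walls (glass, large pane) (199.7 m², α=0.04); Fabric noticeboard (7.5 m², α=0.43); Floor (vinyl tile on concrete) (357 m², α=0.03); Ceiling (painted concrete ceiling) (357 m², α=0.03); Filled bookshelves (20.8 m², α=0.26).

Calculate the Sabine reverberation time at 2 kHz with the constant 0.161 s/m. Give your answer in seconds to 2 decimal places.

4.53 sec

A = Σ Sᵢαᵢ = 199.7×0.04 + 7.5×0.43 + 357×0.03 + 357×0.03 + 20.8×0.26 = 38.041 sabins.
V = 17·21·3 = 1071 m³.
RT60 = 0.161 · V / A = 0.161 × 1071 / 38.041 = 4.53 s.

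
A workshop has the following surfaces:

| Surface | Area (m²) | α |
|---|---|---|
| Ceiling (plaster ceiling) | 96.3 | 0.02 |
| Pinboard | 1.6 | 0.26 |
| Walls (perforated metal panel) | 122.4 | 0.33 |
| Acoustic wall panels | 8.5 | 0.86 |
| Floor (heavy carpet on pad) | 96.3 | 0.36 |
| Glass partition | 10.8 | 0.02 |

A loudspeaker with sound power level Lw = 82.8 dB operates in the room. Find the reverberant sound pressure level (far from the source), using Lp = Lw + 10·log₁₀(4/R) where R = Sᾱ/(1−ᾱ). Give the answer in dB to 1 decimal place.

68.3 dB

A = 84.928 sabins; S = 335.9 m².
ᾱ = 84.928/335.9 = 0.2528; R = Sᾱ/(1−ᾱ) = 84.928/(1−0.2528) = 113.662 m².
Lp = Lw + 10 log₁₀(4/R) = 82.8 -14.54 = 68.3 dB.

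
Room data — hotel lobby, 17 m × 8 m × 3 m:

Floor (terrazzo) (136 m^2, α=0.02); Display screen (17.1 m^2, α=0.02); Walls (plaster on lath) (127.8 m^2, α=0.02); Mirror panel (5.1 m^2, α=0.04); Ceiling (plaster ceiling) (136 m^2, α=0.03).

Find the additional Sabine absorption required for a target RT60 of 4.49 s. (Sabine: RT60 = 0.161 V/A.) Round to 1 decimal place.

4.7 sabins

Summing Sᵢαᵢ: 2.720 + 0.342 + 2.556 + 0.204 + 4.080 → A₁ = 9.902 sabins.
For T = 4.49 s, need A₂ = 0.161·V/T = 0.161·408/4.49 = 14.630 sabins.
ΔA = A₂ − A₁ = 14.630 − 9.902 = 4.7 sabins.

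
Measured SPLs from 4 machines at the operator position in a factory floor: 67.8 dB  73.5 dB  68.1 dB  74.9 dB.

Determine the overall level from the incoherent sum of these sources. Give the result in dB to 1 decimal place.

Converting to relative power and adding: 10^(67.8/10) + 10^(73.5/10) + 10^(68.1/10) + 10^(74.9/10) = 6.577e+07.
Back to dB: 10·log₁₀ Σ = 78.2 dB.

78.2 dB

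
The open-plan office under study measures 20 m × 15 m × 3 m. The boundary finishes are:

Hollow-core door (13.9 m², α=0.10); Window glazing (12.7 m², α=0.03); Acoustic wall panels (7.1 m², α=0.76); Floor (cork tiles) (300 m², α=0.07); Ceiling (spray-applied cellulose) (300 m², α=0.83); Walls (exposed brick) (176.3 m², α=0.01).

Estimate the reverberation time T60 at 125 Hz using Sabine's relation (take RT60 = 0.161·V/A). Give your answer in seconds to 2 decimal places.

0.52 s

Total absorption A = 13.9*0.10 + 12.7*0.03 + 7.1*0.76 + 300*0.07 + 300*0.83 + 176.3*0.01
  = 1.390 + 0.381 + 5.396 + 21.000 + 249.000 + 1.763 = 278.930 m² sabins.
V = 20·15·3 = 900 m³.
RT60 = 0.161 · V / A = 0.161 × 900 / 278.930 = 0.52 s.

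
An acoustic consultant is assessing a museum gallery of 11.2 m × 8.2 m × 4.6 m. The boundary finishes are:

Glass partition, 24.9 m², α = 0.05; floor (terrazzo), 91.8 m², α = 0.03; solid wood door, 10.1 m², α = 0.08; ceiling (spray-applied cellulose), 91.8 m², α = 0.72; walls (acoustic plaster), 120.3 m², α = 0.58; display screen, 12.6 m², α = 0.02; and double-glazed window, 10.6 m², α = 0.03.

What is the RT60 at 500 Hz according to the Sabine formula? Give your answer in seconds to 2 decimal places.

Equivalent absorption area: A = 24.9·0.05 + 91.8·0.03 + 10.1·0.08 + 91.8·0.72 + 120.3·0.58 + 12.6·0.02 + 10.6·0.03 = 141.247 m².
V = 11.2·8.2·4.6 = 422.464 m³.
T = 0.161 V/A = 0.161·422.464/141.247 = 0.48 s.

0.48 s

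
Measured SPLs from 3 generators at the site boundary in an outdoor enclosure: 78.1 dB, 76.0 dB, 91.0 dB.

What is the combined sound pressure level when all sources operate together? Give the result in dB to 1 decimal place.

Sum in the linear (power) domain: Σ 10^(Lᵢ/10) = 10^(78.1/10) + 10^(76.0/10) + 10^(91.0/10) = 1.363e+09.
L_total = 10·log₁₀(1.363e+09) = 91.3 dB.

91.3 dB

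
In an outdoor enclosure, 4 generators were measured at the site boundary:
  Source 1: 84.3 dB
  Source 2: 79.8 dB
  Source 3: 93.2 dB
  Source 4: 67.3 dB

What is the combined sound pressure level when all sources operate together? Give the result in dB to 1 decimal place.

Converting to relative power and adding: 10^(84.3/10) + 10^(79.8/10) + 10^(93.2/10) + 10^(67.3/10) = 2.459e+09.
Back to dB: 10·log₁₀ Σ = 93.9 dB.

93.9 dB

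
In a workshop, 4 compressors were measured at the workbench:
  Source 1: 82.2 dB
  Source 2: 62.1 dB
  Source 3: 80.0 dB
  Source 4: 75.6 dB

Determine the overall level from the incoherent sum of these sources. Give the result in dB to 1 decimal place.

Sum in the linear (power) domain: Σ 10^(Lᵢ/10) = 10^(82.2/10) + 10^(62.1/10) + 10^(80.0/10) + 10^(75.6/10) = 3.039e+08.
L_total = 10·log₁₀(3.039e+08) = 84.8 dB.

84.8 dB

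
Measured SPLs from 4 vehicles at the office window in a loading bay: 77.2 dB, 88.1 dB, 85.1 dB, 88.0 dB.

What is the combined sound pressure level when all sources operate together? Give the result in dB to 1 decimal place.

Sum in the linear (power) domain: Σ 10^(Lᵢ/10) = 10^(77.2/10) + 10^(88.1/10) + 10^(85.1/10) + 10^(88.0/10) = 1.653e+09.
Combined level = 10 log₁₀(1.653e+09) = 92.2 dB.

92.2 dB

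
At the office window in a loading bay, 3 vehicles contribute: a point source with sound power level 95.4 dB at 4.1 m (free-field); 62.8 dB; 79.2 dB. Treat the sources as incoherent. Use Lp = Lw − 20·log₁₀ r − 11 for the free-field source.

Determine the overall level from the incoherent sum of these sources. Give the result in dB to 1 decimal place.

Source at 4.1 m: Lp = 95.4 − 20·log₁₀(4.1) − 11 = 72.1 dB.
Sum in the linear (power) domain: Σ 10^(Lᵢ/10) = 10^(72.1/10) + 10^(62.8/10) + 10^(79.2/10) = 1.013e+08.
Back to dB: 10·log₁₀ Σ = 80.1 dB.

80.1 dB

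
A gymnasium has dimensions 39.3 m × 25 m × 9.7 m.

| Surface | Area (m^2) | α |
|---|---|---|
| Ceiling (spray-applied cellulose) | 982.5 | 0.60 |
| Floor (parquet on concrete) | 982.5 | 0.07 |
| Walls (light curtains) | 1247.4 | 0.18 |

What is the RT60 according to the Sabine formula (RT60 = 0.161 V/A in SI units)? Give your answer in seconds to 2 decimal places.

Summing Sᵢαᵢ: 589.500 + 68.775 + 224.532 → A = 882.807 sabins.
Volume V = 39.3 × 25 × 9.7 = 9530.25 m³.
RT60 = 0.161 · V / A = 0.161 × 9530.25 / 882.807 = 1.74 s.

1.74 s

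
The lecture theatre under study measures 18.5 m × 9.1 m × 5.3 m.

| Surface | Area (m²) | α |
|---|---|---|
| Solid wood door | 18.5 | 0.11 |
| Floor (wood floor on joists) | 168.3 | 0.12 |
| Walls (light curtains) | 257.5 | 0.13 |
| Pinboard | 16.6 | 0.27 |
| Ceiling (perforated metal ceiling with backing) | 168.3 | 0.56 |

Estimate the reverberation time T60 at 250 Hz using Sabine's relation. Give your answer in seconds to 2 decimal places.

0.93 s

Summing Sᵢαᵢ: 2.035 + 20.196 + 33.475 + 4.482 + 94.248 → A = 154.436 sabins.
V = 18.5·9.1·5.3 = 892.255 m³.
Sabine: RT60 = 0.161 × 892.255 / 154.436 = 0.93 s.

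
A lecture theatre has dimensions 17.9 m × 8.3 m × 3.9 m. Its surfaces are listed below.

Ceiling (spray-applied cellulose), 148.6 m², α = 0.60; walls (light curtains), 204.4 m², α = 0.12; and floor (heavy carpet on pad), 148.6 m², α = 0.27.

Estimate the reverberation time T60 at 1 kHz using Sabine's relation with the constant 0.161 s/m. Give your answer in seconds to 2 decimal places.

0.61 s

Summing Sᵢαᵢ: 89.160 + 24.528 + 40.122 → A = 153.810 sabins.
Volume V = 17.9 × 8.3 × 3.9 = 579.423 m³.
RT60 = 0.161 · V / A = 0.161 × 579.423 / 153.810 = 0.61 s.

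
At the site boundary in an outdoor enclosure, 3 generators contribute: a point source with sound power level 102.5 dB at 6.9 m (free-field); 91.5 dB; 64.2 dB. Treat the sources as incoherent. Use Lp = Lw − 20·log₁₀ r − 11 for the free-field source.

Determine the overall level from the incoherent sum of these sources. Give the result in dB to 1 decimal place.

Source at 6.9 m: Lp = 102.5 − 20·log₁₀(6.9) − 11 = 74.7 dB.
Sum in the linear (power) domain: Σ 10^(Lᵢ/10) = 10^(74.7/10) + 10^(91.5/10) + 10^(64.2/10) = 1.445e+09.
Back to dB: 10·log₁₀ Σ = 91.6 dB.

91.6 dB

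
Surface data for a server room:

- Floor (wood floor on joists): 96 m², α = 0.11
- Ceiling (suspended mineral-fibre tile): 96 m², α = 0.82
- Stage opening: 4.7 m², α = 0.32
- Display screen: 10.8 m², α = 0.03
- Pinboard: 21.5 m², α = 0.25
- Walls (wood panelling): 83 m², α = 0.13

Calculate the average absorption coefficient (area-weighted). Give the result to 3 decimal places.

Total surface area S = 312.0 m².
Weighted sum Σ Sα = 107.273.
ᾱ = 107.273 / 312.0 = 0.344.

0.344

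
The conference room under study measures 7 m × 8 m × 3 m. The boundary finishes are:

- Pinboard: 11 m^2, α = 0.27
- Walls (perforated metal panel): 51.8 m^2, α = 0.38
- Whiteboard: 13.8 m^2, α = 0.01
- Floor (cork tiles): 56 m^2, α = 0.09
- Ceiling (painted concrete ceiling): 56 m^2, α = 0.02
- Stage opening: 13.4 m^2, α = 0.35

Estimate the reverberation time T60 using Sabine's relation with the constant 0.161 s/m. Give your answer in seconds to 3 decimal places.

0.804 sec

Total absorption A = 11×0.27 + 51.8×0.38 + 13.8×0.01 + 56×0.09 + 56×0.02 + 13.4×0.35
  = 2.970 + 19.684 + 0.138 + 5.040 + 1.120 + 4.690 = 33.642 m^2 sabins.
V = 7·8·3 = 168 m³.
RT60 = 0.161 · V / A = 0.161 × 168 / 33.642 = 0.804 s.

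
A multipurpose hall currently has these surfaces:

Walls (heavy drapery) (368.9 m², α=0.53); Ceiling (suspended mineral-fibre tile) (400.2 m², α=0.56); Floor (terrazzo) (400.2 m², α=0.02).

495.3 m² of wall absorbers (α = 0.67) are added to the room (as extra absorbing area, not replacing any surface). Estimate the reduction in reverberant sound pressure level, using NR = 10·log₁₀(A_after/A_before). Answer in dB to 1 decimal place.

2.5 dB

Equivalent absorption area: A_before = 368.9·0.53 + 400.2·0.56 + 400.2·0.02 = 427.633 m².
Treatment contributes 495.3·0.67 = 331.851 sabins.
New total A_after = 759.484 sabins.
NR = 10·log₁₀(759.484/427.633) = 2.5 dB.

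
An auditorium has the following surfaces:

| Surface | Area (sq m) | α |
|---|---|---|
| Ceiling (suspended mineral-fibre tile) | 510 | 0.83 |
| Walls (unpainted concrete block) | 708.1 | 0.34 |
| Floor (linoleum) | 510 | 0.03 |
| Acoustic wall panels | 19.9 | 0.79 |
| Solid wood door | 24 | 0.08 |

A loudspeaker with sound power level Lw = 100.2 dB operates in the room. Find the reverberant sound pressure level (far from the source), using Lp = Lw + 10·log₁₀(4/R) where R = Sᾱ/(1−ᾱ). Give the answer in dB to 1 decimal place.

75.6 dB

A = 696.995 sabins; S = 1772.0 sq m.
ᾱ = 696.995/1772.0 = 0.3933; R = Sᾱ/(1−ᾱ) = 696.995/(1−0.3933) = 1148.830 sq m.
Lp = 100.2 + 10·log₁₀(4/1148.830) = 100.2 + (-24.58) = 75.6 dB.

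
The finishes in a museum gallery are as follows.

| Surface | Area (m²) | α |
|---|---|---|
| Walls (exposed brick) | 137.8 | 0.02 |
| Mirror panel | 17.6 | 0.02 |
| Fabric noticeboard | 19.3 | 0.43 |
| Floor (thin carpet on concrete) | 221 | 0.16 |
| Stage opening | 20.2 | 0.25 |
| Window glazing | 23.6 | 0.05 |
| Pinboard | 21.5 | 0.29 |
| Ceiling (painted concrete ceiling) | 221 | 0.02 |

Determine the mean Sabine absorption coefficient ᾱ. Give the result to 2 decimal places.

Total surface area S = 682.0 m².
Weighted sum Σ Sα = 63.652.
ᾱ = A/S = 0.09.

0.09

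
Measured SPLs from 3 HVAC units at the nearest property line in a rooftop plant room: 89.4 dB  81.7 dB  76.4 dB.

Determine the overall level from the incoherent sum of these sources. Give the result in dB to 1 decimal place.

90.3 dB

Σ 10^(Lᵢ/10) = 1.063e+09.
Combined level = 10 log₁₀(1.063e+09) = 90.3 dB.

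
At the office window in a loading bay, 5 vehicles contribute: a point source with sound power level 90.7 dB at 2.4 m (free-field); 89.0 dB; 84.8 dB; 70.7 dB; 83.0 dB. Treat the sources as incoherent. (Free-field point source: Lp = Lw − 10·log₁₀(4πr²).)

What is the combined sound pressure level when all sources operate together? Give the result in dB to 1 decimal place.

91.2 dB

Source at 2.4 m: Lp = 90.7 − 10·log₁₀(4π·2.4²) = 90.7 − 10·log₁₀(72.382) = 72.1 dB.
Σ 10^(Lᵢ/10) = 1.324e+09.
Back to dB: 10·log₁₀ Σ = 91.2 dB.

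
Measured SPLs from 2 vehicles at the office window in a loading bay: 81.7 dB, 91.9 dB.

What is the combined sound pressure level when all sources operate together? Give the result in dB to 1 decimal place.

Sum in the linear (power) domain: Σ 10^(Lᵢ/10) = 10^(81.7/10) + 10^(91.9/10) = 1.697e+09.
Back to dB: 10·log₁₀ Σ = 92.3 dB.

92.3 dB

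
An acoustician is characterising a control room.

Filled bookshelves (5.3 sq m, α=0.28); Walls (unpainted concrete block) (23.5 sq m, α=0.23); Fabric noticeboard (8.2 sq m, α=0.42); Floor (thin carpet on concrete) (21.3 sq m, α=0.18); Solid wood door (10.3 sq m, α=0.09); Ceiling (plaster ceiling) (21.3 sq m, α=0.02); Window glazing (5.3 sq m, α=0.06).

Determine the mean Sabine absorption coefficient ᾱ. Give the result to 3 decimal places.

0.166

S = Σ Sᵢ = 5.3 + 23.5 + 8.2 + 21.3 + 10.3 + 21.3 + 5.3 = 95.2 sq m.
Σ(Sᵢαᵢ) = 5.3*0.28 + 23.5*0.23 + 8.2*0.42 + 21.3*0.18 + 10.3*0.09 + 21.3*0.02 + 5.3*0.06 = 15.838.
ᾱ = 15.838 / 95.2 = 0.166.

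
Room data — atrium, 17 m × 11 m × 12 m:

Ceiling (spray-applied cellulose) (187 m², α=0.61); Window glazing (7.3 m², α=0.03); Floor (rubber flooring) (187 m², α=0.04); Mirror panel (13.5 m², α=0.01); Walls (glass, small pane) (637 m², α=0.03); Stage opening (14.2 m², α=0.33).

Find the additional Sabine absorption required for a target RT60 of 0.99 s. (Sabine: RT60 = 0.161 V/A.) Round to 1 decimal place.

219.2 sabins

Total absorption A₁ = 187·0.61 + 7.3·0.03 + 187·0.04 + 13.5·0.01 + 637·0.03 + 14.2·0.33
  = 114.070 + 0.219 + 7.480 + 0.135 + 19.110 + 4.686 = 145.700 m² sabins.
For T = 0.99 s, need A₂ = 0.161·V/T = 0.161·2244/0.99 = 364.933 sabins.
Shortfall: 364.933 − 145.700 = 219.2 sabins.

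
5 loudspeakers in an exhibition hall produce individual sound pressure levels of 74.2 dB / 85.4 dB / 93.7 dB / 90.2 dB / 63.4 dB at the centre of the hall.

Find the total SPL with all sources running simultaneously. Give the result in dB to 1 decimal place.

Σ 10^(Lᵢ/10) = 3.767e+09.
L_total = 10·log₁₀(3.767e+09) = 95.8 dB.

95.8 dB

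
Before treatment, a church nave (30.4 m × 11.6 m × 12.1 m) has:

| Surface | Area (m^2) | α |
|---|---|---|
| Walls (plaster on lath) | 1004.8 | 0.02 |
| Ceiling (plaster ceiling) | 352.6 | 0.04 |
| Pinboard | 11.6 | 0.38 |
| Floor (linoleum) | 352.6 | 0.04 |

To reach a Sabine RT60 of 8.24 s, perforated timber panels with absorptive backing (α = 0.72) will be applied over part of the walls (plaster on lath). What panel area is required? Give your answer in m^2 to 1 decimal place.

Summing Sᵢαᵢ: 20.096 + 14.104 + 4.408 + 14.104 → A₁ = 52.712 sabins.
V = 4266.944 m³. Target absorption A₂ = 0.161 × 4266.944 / 8.24 = 83.371 sabins.
Absorption to add: 83.371 − 52.712 = 30.659 sabins.
Net gain per m^2: Δα = 0.72 − 0.02 = 0.70.
Area = ΔA/Δα = 30.659/0.70 = 43.8 m^2.

43.8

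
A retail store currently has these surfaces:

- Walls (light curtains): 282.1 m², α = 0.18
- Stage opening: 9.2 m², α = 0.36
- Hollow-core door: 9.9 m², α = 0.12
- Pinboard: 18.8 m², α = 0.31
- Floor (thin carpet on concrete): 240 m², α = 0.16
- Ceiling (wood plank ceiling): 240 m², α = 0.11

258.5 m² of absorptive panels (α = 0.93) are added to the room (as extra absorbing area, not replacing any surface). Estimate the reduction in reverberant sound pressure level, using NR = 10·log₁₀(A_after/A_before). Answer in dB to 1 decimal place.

Total absorption A_before = 282.1×0.18 + 9.2×0.36 + 9.9×0.12 + 18.8×0.31 + 240×0.16 + 240×0.11
  = 50.778 + 3.312 + 1.188 + 5.828 + 38.400 + 26.400 = 125.906 m² sabins.
Treatment contributes 258.5·0.93 = 240.405 sabins.
A_after = 125.906 + 240.405 = 366.311 sabins.
Reduction = 10 log₁₀(A_after/A_before) = 10 log₁₀(2.9094) = 4.6 dB.

4.6 dB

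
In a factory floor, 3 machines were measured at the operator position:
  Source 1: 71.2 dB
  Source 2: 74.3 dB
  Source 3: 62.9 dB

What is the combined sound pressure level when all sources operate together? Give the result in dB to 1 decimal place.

Converting to relative power and adding: 10^(71.2/10) + 10^(74.3/10) + 10^(62.9/10) = 4.205e+07.
Combined level = 10 log₁₀(4.205e+07) = 76.2 dB.

76.2 dB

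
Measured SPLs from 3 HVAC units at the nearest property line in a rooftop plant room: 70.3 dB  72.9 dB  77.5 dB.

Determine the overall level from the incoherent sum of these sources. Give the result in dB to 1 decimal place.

79.4 dB

Σ 10^(Lᵢ/10) = 8.645e+07.
Combined level = 10 log₁₀(8.645e+07) = 79.4 dB.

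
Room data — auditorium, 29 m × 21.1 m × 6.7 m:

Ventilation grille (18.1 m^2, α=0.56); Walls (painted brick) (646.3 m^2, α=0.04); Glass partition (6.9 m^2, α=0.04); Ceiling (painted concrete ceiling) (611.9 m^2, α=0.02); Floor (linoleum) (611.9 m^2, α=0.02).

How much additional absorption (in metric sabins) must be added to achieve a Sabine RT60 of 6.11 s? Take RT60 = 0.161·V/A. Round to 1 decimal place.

47.3 sabins

Summing Sᵢαᵢ: 10.136 + 25.852 + 0.276 + 12.238 + 12.238 → A₁ = 60.740 sabins.
For T = 6.11 s, need A₂ = 0.161·V/T = 0.161·4099.73/6.11 = 108.029 sabins.
ΔA = A₂ − A₁ = 108.029 − 60.740 = 47.3 sabins.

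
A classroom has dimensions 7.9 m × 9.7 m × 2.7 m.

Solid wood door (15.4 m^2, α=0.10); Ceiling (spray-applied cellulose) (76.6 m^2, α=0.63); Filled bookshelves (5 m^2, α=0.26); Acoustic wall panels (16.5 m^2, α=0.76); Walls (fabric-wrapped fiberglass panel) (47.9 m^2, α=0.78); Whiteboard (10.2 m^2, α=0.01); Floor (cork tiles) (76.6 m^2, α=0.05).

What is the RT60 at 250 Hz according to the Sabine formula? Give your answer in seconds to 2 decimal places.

Total absorption A = 15.4*0.10 + 76.6*0.63 + 5*0.26 + 16.5*0.76 + 47.9*0.78 + 10.2*0.01 + 76.6*0.05
  = 1.540 + 48.258 + 1.300 + 12.540 + 37.362 + 0.102 + 3.830 = 104.932 m^2 sabins.
Volume V = 7.9 × 9.7 × 2.7 = 206.901 m³.
RT60 = 0.161 · V / A = 0.161 × 206.901 / 104.932 = 0.32 s.

0.32 s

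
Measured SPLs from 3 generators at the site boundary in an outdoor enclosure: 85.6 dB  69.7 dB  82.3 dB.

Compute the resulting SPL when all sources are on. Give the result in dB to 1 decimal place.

Converting to relative power and adding: 10^(85.6/10) + 10^(69.7/10) + 10^(82.3/10) = 5.422e+08.
Back to dB: 10·log₁₀ Σ = 87.3 dB.

87.3 dB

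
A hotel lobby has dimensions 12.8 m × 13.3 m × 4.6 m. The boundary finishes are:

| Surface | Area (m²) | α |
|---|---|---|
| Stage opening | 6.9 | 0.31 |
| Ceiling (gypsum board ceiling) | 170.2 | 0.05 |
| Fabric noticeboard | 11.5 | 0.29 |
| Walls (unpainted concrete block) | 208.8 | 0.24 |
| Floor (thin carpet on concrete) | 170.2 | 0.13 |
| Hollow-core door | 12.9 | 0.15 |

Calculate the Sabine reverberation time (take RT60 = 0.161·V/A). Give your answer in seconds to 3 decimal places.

A = Σ Sᵢαᵢ = 6.9*0.31 + 170.2*0.05 + 11.5*0.29 + 208.8*0.24 + 170.2*0.13 + 12.9*0.15 = 88.157 sabins.
V = 12.8·13.3·4.6 = 783.104 m³.
T = 0.161 V/A = 0.161·783.104/88.157 = 1.430 s.

1.430 s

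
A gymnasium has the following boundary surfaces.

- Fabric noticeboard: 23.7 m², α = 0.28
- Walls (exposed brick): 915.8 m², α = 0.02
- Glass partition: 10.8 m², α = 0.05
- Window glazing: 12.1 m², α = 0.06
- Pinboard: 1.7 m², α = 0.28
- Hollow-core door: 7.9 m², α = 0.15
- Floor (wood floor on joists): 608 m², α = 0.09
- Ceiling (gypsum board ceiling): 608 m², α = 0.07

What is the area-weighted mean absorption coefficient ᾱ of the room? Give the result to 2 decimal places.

S = Σ Sᵢ = 23.7 + 915.8 + 10.8 + 12.1 + 1.7 + 7.9 + 608 + 608 = 2188.0 m².
Weighted sum Σ Sα = 125.159.
ᾱ = A/S = 0.06.

0.06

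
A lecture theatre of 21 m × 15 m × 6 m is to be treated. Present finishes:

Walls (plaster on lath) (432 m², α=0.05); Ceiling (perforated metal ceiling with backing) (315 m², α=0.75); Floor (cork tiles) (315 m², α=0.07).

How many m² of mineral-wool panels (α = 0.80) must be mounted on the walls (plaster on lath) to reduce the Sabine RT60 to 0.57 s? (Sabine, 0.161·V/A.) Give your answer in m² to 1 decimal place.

338.6

Summing Sᵢαᵢ: 21.600 + 236.250 + 22.050 → A₁ = 279.900 sabins.
V = 1890 m³. Target absorption A₂ = 0.161 × 1890 / 0.57 = 533.842 sabins.
Absorption to add: 533.842 − 279.900 = 253.942 sabins.
Net gain per m²: Δα = 0.80 − 0.05 = 0.75.
Area = ΔA/Δα = 253.942/0.75 = 338.6 m².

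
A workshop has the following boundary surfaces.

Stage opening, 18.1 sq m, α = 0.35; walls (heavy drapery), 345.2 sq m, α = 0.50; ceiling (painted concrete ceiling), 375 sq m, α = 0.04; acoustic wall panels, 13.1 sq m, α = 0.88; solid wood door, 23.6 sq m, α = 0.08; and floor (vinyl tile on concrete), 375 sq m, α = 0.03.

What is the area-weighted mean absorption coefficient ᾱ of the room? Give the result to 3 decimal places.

Total surface area S = 1150.0 sq m.
Weighted sum Σ Sα = 218.601.
ᾱ = 218.601 / 1150.0 = 0.190.

0.190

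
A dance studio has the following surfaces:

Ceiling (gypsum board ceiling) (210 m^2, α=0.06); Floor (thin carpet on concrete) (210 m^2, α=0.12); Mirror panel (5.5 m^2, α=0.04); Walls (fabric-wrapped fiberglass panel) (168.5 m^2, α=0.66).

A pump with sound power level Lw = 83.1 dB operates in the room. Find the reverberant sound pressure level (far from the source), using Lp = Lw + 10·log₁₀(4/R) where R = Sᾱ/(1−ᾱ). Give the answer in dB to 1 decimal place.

A = 149.230 sabins; S = 594.0 m^2.
ᾱ = 149.230/594.0 = 0.2512; R = Sᾱ/(1−ᾱ) = 149.230/(1−0.2512) = 199.292 m^2.
Lp = 83.1 + 10·log₁₀(4/199.292) = 83.1 + (-16.97) = 66.1 dB.

66.1 dB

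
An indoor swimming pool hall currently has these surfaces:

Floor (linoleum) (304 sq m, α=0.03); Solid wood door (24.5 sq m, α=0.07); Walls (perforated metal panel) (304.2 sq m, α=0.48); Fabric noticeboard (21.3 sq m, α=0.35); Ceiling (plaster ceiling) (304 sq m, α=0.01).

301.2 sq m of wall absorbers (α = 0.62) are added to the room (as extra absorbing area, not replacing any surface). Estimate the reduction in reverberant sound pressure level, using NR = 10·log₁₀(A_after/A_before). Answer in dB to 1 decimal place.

3.3 dB

Summing Sᵢαᵢ: 9.120 + 1.715 + 146.016 + 7.455 + 3.040 → A_before = 167.346 sabins.
Treatment contributes 301.2·0.62 = 186.744 sabins.
A_after = 167.346 + 186.744 = 354.090 sabins.
NR = 10·log₁₀(354.090/167.346) = 3.3 dB.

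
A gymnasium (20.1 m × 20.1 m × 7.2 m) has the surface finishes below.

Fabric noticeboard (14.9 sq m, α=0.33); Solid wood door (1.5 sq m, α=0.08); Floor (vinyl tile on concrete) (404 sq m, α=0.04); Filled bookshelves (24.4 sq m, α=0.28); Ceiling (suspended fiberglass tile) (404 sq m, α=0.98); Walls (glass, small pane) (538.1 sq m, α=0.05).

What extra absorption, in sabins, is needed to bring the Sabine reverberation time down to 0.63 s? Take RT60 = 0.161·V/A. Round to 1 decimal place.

A₁ = Σ Sᵢαᵢ = 14.9*0.33 + 1.5*0.08 + 404*0.04 + 24.4*0.28 + 404*0.98 + 538.1*0.05 = 450.854 sabins.
For T = 0.63 s, need A₂ = 0.161·V/T = 0.161·2908.872/0.63 = 743.378 sabins.
ΔA = A₂ − A₁ = 743.378 − 450.854 = 292.5 sabins.

292.5 sabins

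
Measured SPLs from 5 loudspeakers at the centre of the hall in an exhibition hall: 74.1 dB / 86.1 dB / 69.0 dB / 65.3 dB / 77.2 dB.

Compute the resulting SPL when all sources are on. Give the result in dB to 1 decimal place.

Sum in the linear (power) domain: Σ 10^(Lᵢ/10) = 10^(74.1/10) + 10^(86.1/10) + 10^(69.0/10) + 10^(65.3/10) + 10^(77.2/10) = 4.969e+08.
Back to dB: 10·log₁₀ Σ = 87.0 dB.

87.0 dB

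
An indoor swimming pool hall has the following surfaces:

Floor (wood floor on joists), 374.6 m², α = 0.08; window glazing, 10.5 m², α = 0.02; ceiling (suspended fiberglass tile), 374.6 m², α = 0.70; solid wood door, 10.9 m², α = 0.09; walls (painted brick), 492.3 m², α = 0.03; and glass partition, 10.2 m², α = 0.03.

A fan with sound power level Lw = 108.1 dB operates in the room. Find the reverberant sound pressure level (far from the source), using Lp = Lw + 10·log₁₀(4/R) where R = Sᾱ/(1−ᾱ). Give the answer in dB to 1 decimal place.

88.0 dB

A = 308.454 sabins; S = 1273.1 m².
ᾱ = 0.2423, so room constant R = A/(1−ᾱ) = 407.093 m².
Lp = 108.1 + 10·log₁₀(4/407.093) = 108.1 + (-20.08) = 88.0 dB.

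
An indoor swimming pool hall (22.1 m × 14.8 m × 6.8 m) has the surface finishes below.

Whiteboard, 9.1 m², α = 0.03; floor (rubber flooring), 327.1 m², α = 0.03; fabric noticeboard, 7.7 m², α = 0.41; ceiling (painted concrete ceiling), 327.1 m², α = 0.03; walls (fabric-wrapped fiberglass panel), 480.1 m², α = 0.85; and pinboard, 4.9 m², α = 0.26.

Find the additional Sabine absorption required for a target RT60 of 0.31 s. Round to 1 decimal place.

A₁ = Σ Sᵢαᵢ = 9.1*0.03 + 327.1*0.03 + 7.7*0.41 + 327.1*0.03 + 480.1*0.85 + 4.9*0.26 = 432.415 sabins.
For T = 0.31 s, need A₂ = 0.161·V/T = 0.161·2224.144/0.31 = 1155.120 sabins.
Shortfall: 1155.120 − 432.415 = 722.7 sabins.

722.7 sabins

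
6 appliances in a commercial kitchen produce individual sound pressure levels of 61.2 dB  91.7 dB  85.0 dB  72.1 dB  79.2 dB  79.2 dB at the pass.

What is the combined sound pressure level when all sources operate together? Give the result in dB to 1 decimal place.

93.0 dB

Σ 10^(Lᵢ/10) = 1.979e+09.
L_total = 10·log₁₀(1.979e+09) = 93.0 dB.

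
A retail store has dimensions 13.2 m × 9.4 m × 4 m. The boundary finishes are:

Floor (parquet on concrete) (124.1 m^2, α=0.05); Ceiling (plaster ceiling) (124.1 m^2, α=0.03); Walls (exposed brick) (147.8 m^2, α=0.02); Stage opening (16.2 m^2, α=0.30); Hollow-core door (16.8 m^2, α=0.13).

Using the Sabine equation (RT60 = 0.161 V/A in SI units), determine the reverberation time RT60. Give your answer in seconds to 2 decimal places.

A = Σ Sᵢαᵢ = 124.1·0.05 + 124.1·0.03 + 147.8·0.02 + 16.2·0.30 + 16.8·0.13 = 19.928 sabins.
Volume V = 13.2 × 9.4 × 4 = 496.32 m³.
T = 0.161 V/A = 0.161·496.32/19.928 = 4.01 s.

4.01 seconds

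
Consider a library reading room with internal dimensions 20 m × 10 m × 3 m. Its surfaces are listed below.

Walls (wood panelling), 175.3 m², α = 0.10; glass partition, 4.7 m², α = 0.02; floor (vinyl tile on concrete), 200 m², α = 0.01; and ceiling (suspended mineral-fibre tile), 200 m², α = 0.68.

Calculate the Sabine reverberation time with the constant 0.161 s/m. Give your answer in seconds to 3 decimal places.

Summing Sᵢαᵢ: 17.530 + 0.094 + 2.000 + 136.000 → A = 155.624 sabins.
Volume V = 20 × 10 × 3 = 600 m³.
Sabine: RT60 = 0.161 × 600 / 155.624 = 0.621 s.

0.621 s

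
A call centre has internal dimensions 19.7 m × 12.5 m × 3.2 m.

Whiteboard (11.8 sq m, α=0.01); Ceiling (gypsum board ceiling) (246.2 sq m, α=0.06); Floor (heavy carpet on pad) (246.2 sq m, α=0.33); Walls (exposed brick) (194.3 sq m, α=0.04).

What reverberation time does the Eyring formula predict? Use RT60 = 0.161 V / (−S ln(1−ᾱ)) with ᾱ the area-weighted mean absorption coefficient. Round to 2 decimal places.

Total surface area S = 11.8 + 246.2 + 246.2 + 194.3 = 698.5 sq m.
Absorption A = 11.8·0.01 + 246.2·0.06 + 246.2·0.33 + 194.3·0.04 = 103.908 sabins.
ᾱ = 103.908 / 698.5 = 0.1488.
Eyring denominator: −S ln(1−ᾱ) = 112.534.
V = 19.7 × 12.5 × 3.2 = 788 m³.
RT60 = 0.161 × 788 / 112.534 = 1.13 s.

1.13 s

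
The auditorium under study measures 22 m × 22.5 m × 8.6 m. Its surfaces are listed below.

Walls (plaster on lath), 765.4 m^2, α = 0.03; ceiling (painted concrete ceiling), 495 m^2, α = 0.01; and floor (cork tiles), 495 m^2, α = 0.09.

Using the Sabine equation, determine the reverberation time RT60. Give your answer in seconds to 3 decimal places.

9.458 s

Summing Sᵢαᵢ: 22.962 + 4.950 + 44.550 → A = 72.462 sabins.
Volume V = 22 × 22.5 × 8.6 = 4257 m³.
T = 0.161 V/A = 0.161·4257/72.462 = 9.458 s.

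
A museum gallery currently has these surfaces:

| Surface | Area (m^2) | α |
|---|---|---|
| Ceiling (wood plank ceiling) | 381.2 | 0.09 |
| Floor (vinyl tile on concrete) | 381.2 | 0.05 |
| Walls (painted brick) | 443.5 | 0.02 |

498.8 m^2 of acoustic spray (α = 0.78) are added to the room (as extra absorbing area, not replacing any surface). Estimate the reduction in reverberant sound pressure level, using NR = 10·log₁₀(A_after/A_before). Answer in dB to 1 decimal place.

8.6 dB

Total absorption A_before = 381.2*0.09 + 381.2*0.05 + 443.5*0.02
  = 34.308 + 19.060 + 8.870 = 62.238 m^2 sabins.
Added absorption = 498.8 × 0.78 = 389.064 sabins.
A_after = 62.238 + 389.064 = 451.302 sabins.
Reduction = 10 log₁₀(A_after/A_before) = 10 log₁₀(7.2512) = 8.6 dB.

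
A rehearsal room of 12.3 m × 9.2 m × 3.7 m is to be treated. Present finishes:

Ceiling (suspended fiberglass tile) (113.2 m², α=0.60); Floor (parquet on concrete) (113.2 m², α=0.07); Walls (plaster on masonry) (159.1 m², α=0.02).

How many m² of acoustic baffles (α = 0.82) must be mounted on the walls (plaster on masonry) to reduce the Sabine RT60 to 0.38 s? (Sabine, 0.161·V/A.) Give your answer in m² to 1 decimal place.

Summing Sᵢαᵢ: 67.920 + 7.924 + 3.182 → A₁ = 79.026 sabins.
Required A₂ = 0.161·418.692/0.38 = 177.393 sabins.
ΔA needed = 177.393 − 79.026 = 98.367 sabins.
Each m² of panel replacing the walls (plaster on masonry) adds (0.82 − 0.02) = 0.80 sabins.
Area = ΔA/Δα = 98.367/0.80 = 123.0 m².

123.0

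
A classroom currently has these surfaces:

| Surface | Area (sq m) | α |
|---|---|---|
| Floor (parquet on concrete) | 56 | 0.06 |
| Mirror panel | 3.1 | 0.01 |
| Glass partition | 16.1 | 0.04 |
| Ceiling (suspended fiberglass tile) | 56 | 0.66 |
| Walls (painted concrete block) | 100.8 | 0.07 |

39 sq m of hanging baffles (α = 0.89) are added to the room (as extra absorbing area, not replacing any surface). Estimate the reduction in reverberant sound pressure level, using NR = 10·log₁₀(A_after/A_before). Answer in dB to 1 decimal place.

A_before = Σ Sᵢαᵢ = 56*0.06 + 3.1*0.01 + 16.1*0.04 + 56*0.66 + 100.8*0.07 = 48.051 sabins.
Added absorption = 39 × 0.89 = 34.710 sabins.
A_after = 48.051 + 34.710 = 82.761 sabins.
NR = 10·log₁₀(82.761/48.051) = 2.4 dB.

2.4 dB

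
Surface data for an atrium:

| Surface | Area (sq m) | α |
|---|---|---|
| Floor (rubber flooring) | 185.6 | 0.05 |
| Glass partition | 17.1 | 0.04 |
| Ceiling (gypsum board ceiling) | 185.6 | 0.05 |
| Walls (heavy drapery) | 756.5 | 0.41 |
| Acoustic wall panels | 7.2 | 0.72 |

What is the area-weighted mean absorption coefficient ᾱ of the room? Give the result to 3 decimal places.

0.290

Total surface area S = 1152.0 sq m.
A = 185.6×0.05 + 17.1×0.04 + 185.6×0.05 + 756.5×0.41 + 7.2×0.72 = 334.593 sabins.
ᾱ = A/S = 0.290.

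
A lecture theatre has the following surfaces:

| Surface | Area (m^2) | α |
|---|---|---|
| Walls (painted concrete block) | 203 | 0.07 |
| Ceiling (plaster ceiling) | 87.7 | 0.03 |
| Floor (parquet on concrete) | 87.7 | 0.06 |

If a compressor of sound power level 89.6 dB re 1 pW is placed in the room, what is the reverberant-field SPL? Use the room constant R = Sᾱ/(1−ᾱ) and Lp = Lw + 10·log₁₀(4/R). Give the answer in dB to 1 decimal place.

81.9 dB

A = 22.103 sabins; S = 378.4 m^2.
ᾱ = 22.103/378.4 = 0.0584; R = Sᾱ/(1−ᾱ) = 22.103/(1−0.0584) = 23.474 m^2.
Lp = Lw + 10 log₁₀(4/R) = 89.6 -7.69 = 81.9 dB.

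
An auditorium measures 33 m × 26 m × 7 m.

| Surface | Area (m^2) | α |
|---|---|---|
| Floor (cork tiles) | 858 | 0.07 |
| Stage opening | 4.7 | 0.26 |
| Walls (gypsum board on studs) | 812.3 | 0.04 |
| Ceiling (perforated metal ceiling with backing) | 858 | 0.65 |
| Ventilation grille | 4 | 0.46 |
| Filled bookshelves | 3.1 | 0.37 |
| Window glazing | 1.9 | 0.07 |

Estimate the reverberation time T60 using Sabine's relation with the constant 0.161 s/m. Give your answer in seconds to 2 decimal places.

1.48 seconds

Total absorption A = 858*0.07 + 4.7*0.26 + 812.3*0.04 + 858*0.65 + 4*0.46 + 3.1*0.37 + 1.9*0.07
  = 60.060 + 1.222 + 32.492 + 557.700 + 1.840 + 1.147 + 0.133 = 654.594 m^2 sabins.
Volume V = 33 × 26 × 7 = 6006 m³.
T = 0.161 V/A = 0.161·6006/654.594 = 1.48 s.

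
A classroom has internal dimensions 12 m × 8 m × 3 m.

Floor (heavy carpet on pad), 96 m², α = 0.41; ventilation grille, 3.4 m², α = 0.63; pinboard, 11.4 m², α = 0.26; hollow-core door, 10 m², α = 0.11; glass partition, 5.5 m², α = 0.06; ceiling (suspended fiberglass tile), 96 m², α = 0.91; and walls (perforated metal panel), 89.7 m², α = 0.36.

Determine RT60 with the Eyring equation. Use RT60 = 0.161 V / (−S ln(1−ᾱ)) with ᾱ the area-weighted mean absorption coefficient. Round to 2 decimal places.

S = Σ Sᵢ = 312.0 m².
Absorption A = 96·0.41 + 3.4·0.63 + 11.4·0.26 + 10·0.11 + 5.5·0.06 + 96·0.91 + 89.7·0.36 = 165.548 sabins.
Mean coefficient ᾱ = A/S = 0.5306.
Eyring denominator: −S ln(1−ᾱ) = 235.966.
V = 12 × 8 × 3 = 288 m³.
T = 0.161·V/[−S·ln(1−ᾱ)] = 0.161·288/235.966 = 0.20 s.

0.20 seconds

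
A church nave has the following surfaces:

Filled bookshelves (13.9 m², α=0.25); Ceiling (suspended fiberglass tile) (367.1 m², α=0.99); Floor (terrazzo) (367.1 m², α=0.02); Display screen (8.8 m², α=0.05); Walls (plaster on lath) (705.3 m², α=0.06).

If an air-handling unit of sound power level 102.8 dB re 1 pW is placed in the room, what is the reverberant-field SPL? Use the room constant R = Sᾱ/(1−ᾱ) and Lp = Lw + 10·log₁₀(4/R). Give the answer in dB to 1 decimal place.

81.2 dB

Σ(Sᵢαᵢ) = 13.9·0.25 + 367.1·0.99 + 367.1·0.02 + 8.8·0.05 + 705.3·0.06 = 417.004; total area S = 1462.2 m².
ᾱ = 0.2852, so room constant R = A/(1−ᾱ) = 583.386 m².
Lp = Lw + 10 log₁₀(4/R) = 102.8 -21.64 = 81.2 dB.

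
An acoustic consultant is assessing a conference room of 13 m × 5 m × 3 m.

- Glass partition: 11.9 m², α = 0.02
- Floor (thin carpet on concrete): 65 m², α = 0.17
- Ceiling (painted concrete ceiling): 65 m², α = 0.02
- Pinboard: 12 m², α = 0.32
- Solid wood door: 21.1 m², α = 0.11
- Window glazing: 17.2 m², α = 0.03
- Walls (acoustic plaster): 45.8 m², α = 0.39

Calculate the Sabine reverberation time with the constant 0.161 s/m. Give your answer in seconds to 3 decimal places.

Total absorption A = 11.9×0.02 + 65×0.17 + 65×0.02 + 12×0.32 + 21.1×0.11 + 17.2×0.03 + 45.8×0.39
  = 0.238 + 11.050 + 1.300 + 3.840 + 2.321 + 0.516 + 17.862 = 37.127 m² sabins.
Room volume: 195 m³.
T = 0.161 V/A = 0.161·195/37.127 = 0.846 s.

0.846 s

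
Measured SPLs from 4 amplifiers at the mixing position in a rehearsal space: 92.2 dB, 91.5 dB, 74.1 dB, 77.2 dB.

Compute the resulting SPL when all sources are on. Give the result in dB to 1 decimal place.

95.0 dB

Σ 10^(Lᵢ/10) = 3.15e+09.
Combined level = 10 log₁₀(3.15e+09) = 95.0 dB.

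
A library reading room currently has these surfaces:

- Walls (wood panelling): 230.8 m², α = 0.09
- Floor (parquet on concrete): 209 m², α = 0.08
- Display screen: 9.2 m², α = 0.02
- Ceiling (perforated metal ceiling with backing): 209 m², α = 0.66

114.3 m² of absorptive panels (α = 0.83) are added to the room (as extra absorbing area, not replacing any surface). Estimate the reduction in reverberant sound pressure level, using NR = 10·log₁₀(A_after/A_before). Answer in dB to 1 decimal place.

1.9 dB

Equivalent absorption area: A_before = 230.8×0.09 + 209×0.08 + 9.2×0.02 + 209×0.66 = 175.616 m².
Treatment contributes 114.3·0.83 = 94.869 sabins.
New total A_after = 270.485 sabins.
NR = 10·log₁₀(270.485/175.616) = 1.9 dB.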